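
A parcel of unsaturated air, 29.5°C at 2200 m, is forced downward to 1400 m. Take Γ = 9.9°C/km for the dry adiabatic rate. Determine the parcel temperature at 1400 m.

From 2200 m to 1400 m (dry adiabatic): warms by 9.9 × 0.8 = 7.92°C, giving 37.42°C.

37.42°C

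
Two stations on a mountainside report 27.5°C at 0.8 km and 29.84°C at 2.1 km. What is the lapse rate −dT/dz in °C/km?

Γ = −ΔT/Δz = (27.5 − 29.84) / (2100 − 800) m
  = -2.34°C / 1.3 km = -1.8°C/km

-1.8°C/km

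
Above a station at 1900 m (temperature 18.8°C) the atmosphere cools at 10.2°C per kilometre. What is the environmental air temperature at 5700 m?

From 1900 m to 5700 m (environmental): cools by 10.2 × 3.8 = 38.76°C, giving -19.96°C.

-19.96°C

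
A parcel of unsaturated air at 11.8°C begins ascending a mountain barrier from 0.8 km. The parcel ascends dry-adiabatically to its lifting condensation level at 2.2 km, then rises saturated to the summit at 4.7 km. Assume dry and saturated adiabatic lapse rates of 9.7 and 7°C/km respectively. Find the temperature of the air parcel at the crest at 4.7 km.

-19.28°C

From 800 m to 2200 m (dry): cools by 9.7 × 1.4 = 13.58°C, giving -1.78°C.
From 2200 m to 4700 m (saturated): cools by 7 × 2.5 = 17.5°C, giving -19.28°C.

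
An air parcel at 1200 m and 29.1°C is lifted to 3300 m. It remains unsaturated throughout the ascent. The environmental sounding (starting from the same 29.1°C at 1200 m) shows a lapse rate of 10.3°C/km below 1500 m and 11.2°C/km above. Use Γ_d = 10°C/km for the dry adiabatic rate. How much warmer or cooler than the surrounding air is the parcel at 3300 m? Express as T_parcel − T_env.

Parcel:
  1200–3300 m, dry: Δz = 2.1 km ⇒ ΔT = -21°C; T = 8.1°C
Environment:
  1200–1500 m, environment, lower layer: Δz = 0.3 km ⇒ ΔT = -3.09°C; T = 26.01°C
  1500–3300 m, environment, upper layer: Δz = 1.8 km ⇒ ΔT = -20.16°C; T = 5.85°C
T_parcel − T_env = 8.1 − 5.85 = +2.25°C

+2.25°C (parcel warmer than environment)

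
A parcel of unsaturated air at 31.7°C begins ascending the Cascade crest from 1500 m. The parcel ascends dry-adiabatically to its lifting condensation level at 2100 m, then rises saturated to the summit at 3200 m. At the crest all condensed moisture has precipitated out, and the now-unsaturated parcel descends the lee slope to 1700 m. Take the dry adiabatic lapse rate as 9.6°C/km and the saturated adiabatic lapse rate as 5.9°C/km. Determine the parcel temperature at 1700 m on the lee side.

Dry to 2100 m: -9.6 × 0.6 km = -5.76°C, so T = 25.94°C.
Saturated to 3200 m: -5.9 × 1.1 km = -6.49°C, so T = 19.45°C.
Dry descent to 1700 m: +9.6 × 1.5 km = +14.4°C, so T = 33.85°C.

33.85°C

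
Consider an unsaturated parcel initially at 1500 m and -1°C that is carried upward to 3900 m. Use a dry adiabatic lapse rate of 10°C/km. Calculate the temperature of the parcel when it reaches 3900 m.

-25°C

Dry adiabatic to 3900 m: -10 × 2.4 km = -24°C, so T = -25°C.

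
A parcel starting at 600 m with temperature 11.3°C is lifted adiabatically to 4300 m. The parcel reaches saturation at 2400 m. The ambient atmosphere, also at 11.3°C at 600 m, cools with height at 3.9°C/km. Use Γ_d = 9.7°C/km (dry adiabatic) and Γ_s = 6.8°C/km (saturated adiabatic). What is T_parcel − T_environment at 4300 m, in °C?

-15.95°C (parcel cooler than environment)

Parcel:
  From 600 m to 2400 m (dry): cools by 9.7 × 1.8 = 17.46°C, giving -6.16°C.
  From 2400 m to 4300 m (saturated): cools by 6.8 × 1.9 = 12.92°C, giving -19.08°C.
Environment:
  From 600 m to 4300 m (environment): cools by 3.9 × 3.7 = 14.43°C, giving -3.13°C.
T_parcel − T_env = -19.08 − (-3.13) = -15.95°C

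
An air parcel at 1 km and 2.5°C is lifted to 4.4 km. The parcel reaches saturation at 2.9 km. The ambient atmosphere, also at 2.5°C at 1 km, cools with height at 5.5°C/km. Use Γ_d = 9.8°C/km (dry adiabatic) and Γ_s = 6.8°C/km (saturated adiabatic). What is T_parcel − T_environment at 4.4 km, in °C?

-10.12°C (parcel cooler than environment)

Parcel:
  Dry to 2900 m: -9.8 × 1.9 km = -18.62°C, so T = -16.12°C.
  Saturated to 4400 m: -6.8 × 1.5 km = -10.2°C, so T = -26.32°C.
Environment:
  Environment to 4400 m: -5.5 × 3.4 km = -18.7°C, so T = -16.2°C.
T_parcel − T_env = -26.32 − (-16.2) = -10.12°C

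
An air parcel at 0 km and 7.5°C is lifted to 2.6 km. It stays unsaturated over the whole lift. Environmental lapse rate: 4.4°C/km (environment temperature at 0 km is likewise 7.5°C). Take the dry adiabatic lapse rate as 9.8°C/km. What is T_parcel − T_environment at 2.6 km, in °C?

Parcel:
  0–2600 m, dry: Δz = 2.6 km ⇒ ΔT = -25.48°C; T = -17.98°C
Environment:
  0–2600 m, environment: Δz = 2.6 km ⇒ ΔT = -11.44°C; T = -3.94°C
T_parcel − T_env = -17.98 − (-3.94) = -14.04°C

-14.04°C (parcel cooler than environment)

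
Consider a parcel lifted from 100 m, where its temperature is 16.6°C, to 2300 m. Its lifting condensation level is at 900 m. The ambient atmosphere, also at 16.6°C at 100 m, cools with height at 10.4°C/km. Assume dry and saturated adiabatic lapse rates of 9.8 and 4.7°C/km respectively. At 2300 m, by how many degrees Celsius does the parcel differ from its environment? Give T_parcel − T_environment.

+8.46°C (parcel warmer than environment)

Parcel:
  100–900 m, dry: Δz = 0.8 km ⇒ ΔT = -7.84°C; T = 8.76°C
  900–2300 m, saturated: Δz = 1.4 km ⇒ ΔT = -6.58°C; T = 2.18°C
Environment:
  100–2300 m, environment: Δz = 2.2 km ⇒ ΔT = -22.88°C; T = -6.28°C
T_parcel − T_env = 2.18 − (-6.28) = +8.46°C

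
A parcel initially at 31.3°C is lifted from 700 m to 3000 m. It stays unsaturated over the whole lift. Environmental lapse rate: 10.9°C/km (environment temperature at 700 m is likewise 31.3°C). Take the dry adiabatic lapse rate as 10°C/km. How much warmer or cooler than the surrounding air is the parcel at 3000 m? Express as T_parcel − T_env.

Parcel:
  Dry to 3000 m: -10 × 2.3 km = -23°C, so T = 8.3°C.
Environment:
  Environment to 3000 m: -10.9 × 2.3 km = -25.07°C, so T = 6.23°C.
T_parcel − T_env = 8.3 − 6.23 = +2.07°C

+2.07°C (parcel warmer than environment)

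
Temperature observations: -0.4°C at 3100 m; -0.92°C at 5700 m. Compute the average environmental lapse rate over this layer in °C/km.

Γ = −ΔT/Δz = (-0.4 − (-0.92)) / (5700 − 3100) m
  = 0.52°C / 2.6 km = 0.2°C/km

0.2°C/km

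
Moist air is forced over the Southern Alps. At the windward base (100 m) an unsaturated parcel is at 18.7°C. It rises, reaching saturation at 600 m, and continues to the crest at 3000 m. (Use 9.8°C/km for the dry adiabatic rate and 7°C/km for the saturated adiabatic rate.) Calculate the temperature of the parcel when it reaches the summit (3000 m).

Dry to 600 m: -9.8 × 0.5 km = -4.9°C, so T = 13.8°C.
Saturated to 3000 m: -7 × 2.4 km = -16.8°C, so T = -3°C.

-3°C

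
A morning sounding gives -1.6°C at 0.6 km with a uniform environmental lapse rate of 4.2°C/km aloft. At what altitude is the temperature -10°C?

Height above start = (-1.6 − (-10)) / 4.2 = 2 km
Altitude = 600 m + 2000 m = 2600 m

2.6 km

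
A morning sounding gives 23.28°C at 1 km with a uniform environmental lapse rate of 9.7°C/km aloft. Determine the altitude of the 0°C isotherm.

Height above start = (23.28 − 0) / 9.7 = 2.4 km
Altitude = 1000 m + 2400 m = 3400 m

3.4 km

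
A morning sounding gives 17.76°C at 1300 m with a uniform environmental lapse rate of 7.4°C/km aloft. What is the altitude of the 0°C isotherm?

3700 m

Height above start = (17.76 − 0) / 7.4 = 2.4 km
Altitude = 1300 m + 2400 m = 3700 m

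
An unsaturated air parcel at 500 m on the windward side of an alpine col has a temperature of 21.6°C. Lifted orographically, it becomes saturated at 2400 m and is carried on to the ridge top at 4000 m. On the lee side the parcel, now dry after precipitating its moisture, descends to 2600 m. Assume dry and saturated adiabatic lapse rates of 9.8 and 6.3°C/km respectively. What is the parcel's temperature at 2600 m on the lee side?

6.62°C

500 → 2400 m (dry, 9.8°C/km): ΔT = -9.8 × 1.9 = -18.62°C → T = 2.98°C
2400 → 4000 m (saturated, 6.3°C/km): ΔT = -6.3 × 1.6 = -10.08°C → T = -7.1°C
4000 → 2600 m (dry descent, 9.8°C/km): ΔT = +9.8 × 1.4 = +13.72°C → T = 6.62°C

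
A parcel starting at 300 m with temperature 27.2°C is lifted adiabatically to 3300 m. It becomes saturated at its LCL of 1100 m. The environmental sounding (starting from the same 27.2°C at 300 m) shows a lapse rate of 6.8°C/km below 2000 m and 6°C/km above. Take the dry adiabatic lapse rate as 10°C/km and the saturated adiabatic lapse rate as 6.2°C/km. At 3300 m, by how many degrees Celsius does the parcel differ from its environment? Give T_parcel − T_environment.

-2.28°C (parcel cooler than environment)

Parcel:
  300 → 1100 m (dry, 10°C/km): ΔT = -10 × 0.8 = -8°C → T = 19.2°C
  1100 → 3300 m (saturated, 6.2°C/km): ΔT = -6.2 × 2.2 = -13.64°C → T = 5.56°C
Environment:
  300 → 2000 m (environment, lower layer, 6.8°C/km): ΔT = -6.8 × 1.7 = -11.56°C → T = 15.64°C
  2000 → 3300 m (environment, upper layer, 6°C/km): ΔT = -6 × 1.3 = -7.8°C → T = 7.84°C
T_parcel − T_env = 5.56 − 7.84 = -2.28°C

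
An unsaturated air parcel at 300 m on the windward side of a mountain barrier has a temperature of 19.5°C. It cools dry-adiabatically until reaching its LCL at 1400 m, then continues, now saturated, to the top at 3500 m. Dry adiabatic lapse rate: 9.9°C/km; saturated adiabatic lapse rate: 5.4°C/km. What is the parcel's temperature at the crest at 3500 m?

300 → 1400 m (dry, 9.9°C/km): ΔT = -9.9 × 1.1 = -10.89°C → T = 8.61°C
1400 → 3500 m (saturated, 5.4°C/km): ΔT = -5.4 × 2.1 = -11.34°C → T = -2.73°C

-2.73°C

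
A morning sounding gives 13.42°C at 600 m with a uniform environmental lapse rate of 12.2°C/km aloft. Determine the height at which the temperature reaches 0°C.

1700 m

Height above start = (13.42 − 0) / 12.2 = 1.1 km
Altitude = 600 m + 1100 m = 1700 m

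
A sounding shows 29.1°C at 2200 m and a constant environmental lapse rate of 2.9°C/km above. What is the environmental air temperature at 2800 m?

2200–2800 m, environmental: Δz = 0.6 km ⇒ ΔT = -1.74°C; T = 27.36°C

27.36°C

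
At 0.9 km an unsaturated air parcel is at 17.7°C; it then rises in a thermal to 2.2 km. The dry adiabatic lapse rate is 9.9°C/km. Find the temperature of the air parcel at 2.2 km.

Dry adiabatic to 2200 m: -9.9 × 1.3 km = -12.87°C, so T = 4.83°C.

4.83°C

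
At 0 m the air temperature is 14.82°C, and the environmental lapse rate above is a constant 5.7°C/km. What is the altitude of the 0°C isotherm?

Height above start = (14.82 − 0) / 5.7 = 2.6 km
Altitude = 0 m + 2600 m = 2600 m

2600 m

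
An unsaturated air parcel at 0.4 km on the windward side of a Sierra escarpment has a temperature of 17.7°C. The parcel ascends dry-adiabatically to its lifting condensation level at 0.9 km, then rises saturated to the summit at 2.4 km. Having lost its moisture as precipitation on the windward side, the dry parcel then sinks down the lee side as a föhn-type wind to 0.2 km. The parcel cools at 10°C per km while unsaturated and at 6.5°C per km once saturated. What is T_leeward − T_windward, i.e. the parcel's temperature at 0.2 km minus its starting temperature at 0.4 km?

+7.25°C

Dry to 900 m: -10 × 0.5 km = -5°C, so T = 12.7°C.
Saturated to 2400 m: -6.5 × 1.5 km = -9.75°C, so T = 2.95°C.
Dry descent to 200 m: +10 × 2.2 km = +22°C, so T = 24.95°C.
Net change vs windward start: 24.95 − 17.7 = +7.25°C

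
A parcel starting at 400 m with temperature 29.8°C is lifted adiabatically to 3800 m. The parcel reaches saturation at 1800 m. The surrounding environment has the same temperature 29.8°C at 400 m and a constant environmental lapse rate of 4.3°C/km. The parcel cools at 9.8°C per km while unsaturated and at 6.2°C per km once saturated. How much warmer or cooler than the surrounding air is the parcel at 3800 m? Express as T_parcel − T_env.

Parcel:
  From 400 m to 1800 m (dry): cools by 9.8 × 1.4 = 13.72°C, giving 16.08°C.
  From 1800 m to 3800 m (saturated): cools by 6.2 × 2 = 12.4°C, giving 3.68°C.
Environment:
  From 400 m to 3800 m (environment): cools by 4.3 × 3.4 = 14.62°C, giving 15.18°C.
T_parcel − T_env = 3.68 − 15.18 = -11.5°C

-11.5°C (parcel cooler than environment)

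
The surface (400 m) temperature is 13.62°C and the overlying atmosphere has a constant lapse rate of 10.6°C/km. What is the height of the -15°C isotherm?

3100 m

Height above start = (13.62 − (-15)) / 10.6 = 2.7 km
Altitude = 400 m + 2700 m = 3100 m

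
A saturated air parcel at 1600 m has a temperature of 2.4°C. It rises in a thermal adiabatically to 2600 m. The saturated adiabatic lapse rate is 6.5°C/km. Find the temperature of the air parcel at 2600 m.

-4.1°C

1600 → 2600 m (saturated adiabatic, 6.5°C/km): ΔT = -6.5 × 1 = -6.5°C → T = -4.1°C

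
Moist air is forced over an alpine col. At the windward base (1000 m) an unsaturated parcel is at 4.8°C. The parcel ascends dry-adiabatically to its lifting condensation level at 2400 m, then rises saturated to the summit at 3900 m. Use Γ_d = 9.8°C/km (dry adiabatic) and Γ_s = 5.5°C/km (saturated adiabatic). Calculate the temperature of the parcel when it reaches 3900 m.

From 1000 m to 2400 m (dry): cools by 9.8 × 1.4 = 13.72°C, giving -8.92°C.
From 2400 m to 3900 m (saturated): cools by 5.5 × 1.5 = 8.25°C, giving -17.17°C.

-17.17°C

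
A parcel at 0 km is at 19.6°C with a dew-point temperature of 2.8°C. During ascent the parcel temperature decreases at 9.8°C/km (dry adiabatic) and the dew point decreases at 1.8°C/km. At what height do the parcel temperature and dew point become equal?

2.1 km

T and T_d converge at 9.8 − 1.8 = 8°C per km
Height above start = (19.6 − 2.8) / 8 = 2.1 km
LCL altitude = 0 m + 2100 m = 2100 m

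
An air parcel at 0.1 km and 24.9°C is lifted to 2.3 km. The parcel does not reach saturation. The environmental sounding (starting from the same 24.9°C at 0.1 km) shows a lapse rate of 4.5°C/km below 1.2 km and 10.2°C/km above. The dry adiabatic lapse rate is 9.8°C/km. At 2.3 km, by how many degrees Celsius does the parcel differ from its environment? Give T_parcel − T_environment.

Parcel:
  Dry to 2300 m: -9.8 × 2.2 km = -21.56°C, so T = 3.34°C.
Environment:
  Environment, lower layer to 1200 m: -4.5 × 1.1 km = -4.95°C, so T = 19.95°C.
  Environment, upper layer to 2300 m: -10.2 × 1.1 km = -11.22°C, so T = 8.73°C.
T_parcel − T_env = 3.34 − 8.73 = -5.39°C

-5.39°C (parcel cooler than environment)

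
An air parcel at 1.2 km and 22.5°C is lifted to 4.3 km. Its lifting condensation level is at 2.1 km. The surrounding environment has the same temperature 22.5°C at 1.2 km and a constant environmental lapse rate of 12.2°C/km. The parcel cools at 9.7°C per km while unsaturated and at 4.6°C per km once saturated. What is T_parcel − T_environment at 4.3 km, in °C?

Parcel:
  1200–2100 m, dry: Δz = 0.9 km ⇒ ΔT = -8.73°C; T = 13.77°C
  2100–4300 m, saturated: Δz = 2.2 km ⇒ ΔT = -10.12°C; T = 3.65°C
Environment:
  1200–4300 m, environment: Δz = 3.1 km ⇒ ΔT = -37.82°C; T = -15.32°C
T_parcel − T_env = 3.65 − (-15.32) = +18.97°C

+18.97°C (parcel warmer than environment)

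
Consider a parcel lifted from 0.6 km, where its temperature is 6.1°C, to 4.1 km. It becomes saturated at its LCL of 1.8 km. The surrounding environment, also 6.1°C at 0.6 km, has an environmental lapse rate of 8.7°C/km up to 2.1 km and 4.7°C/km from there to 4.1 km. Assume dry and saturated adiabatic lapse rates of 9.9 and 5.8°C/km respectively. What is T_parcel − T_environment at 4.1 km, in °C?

-2.77°C (parcel cooler than environment)

Parcel:
  600 → 1800 m (dry, 9.9°C/km): ΔT = -9.9 × 1.2 = -11.88°C → T = -5.78°C
  1800 → 4100 m (saturated, 5.8°C/km): ΔT = -5.8 × 2.3 = -13.34°C → T = -19.12°C
Environment:
  600 → 2100 m (environment, lower layer, 8.7°C/km): ΔT = -8.7 × 1.5 = -13.05°C → T = -6.95°C
  2100 → 4100 m (environment, upper layer, 4.7°C/km): ΔT = -4.7 × 2 = -9.4°C → T = -16.35°C
T_parcel − T_env = -19.12 − (-16.35) = -2.77°C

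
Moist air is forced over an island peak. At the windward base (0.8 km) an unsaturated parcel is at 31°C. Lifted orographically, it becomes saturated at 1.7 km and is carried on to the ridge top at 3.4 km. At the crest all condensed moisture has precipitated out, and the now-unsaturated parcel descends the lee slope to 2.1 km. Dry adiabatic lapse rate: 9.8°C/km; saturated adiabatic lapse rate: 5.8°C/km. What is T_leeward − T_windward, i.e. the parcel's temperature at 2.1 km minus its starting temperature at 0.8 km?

From 800 m to 1700 m (dry): cools by 9.8 × 0.9 = 8.82°C, giving 22.18°C.
From 1700 m to 3400 m (saturated): cools by 5.8 × 1.7 = 9.86°C, giving 12.32°C.
From 3400 m to 2100 m (dry descent): warms by 9.8 × 1.3 = 12.74°C, giving 25.06°C.
Net change vs windward start: 25.06 − 31 = -5.94°C

-5.94°C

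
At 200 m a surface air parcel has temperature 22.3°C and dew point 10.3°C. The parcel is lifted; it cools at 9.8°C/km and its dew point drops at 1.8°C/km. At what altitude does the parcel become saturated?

1700 m

T and T_d converge at 9.8 − 1.8 = 8°C per km
Height above start = (22.3 − 10.3) / 8 = 1.5 km
LCL altitude = 200 m + 1500 m = 1700 m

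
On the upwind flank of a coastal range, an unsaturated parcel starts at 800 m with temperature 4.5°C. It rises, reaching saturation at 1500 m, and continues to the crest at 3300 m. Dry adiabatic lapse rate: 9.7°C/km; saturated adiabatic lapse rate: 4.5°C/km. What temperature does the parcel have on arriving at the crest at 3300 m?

Dry to 1500 m: -9.7 × 0.7 km = -6.79°C, so T = -2.29°C.
Saturated to 3300 m: -4.5 × 1.8 km = -8.1°C, so T = -10.39°C.

-10.39°C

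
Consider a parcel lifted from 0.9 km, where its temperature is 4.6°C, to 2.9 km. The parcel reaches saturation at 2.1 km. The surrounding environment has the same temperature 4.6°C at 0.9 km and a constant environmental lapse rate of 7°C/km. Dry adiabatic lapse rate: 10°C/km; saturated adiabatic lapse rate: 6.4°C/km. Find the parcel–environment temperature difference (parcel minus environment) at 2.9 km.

Parcel:
  900–2100 m, dry: Δz = 1.2 km ⇒ ΔT = -12°C; T = -7.4°C
  2100–2900 m, saturated: Δz = 0.8 km ⇒ ΔT = -5.12°C; T = -12.52°C
Environment:
  900–2900 m, environment: Δz = 2 km ⇒ ΔT = -14°C; T = -9.4°C
T_parcel − T_env = -12.52 − (-9.4) = -3.12°C

-3.12°C (parcel cooler than environment)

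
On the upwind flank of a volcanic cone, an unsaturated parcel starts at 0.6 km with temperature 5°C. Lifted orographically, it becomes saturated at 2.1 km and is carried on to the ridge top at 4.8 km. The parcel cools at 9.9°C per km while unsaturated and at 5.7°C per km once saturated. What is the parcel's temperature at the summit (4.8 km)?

-25.24°C

Dry to 2100 m: -9.9 × 1.5 km = -14.85°C, so T = -9.85°C.
Saturated to 4800 m: -5.7 × 2.7 km = -15.39°C, so T = -25.24°C.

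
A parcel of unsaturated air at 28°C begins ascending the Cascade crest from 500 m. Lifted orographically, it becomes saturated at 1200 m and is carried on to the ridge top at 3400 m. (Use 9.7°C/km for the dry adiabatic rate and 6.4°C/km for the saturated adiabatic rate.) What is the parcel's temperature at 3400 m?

From 500 m to 1200 m (dry): cools by 9.7 × 0.7 = 6.79°C, giving 21.21°C.
From 1200 m to 3400 m (saturated): cools by 6.4 × 2.2 = 14.08°C, giving 7.13°C.

7.13°C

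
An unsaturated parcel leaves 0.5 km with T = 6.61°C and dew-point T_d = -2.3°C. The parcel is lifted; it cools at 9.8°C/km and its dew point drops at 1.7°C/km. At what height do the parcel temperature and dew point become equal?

1.6 km

T and T_d converge at 9.8 − 1.7 = 8.1°C per km
Height above start = (6.61 − (-2.3)) / 8.1 = 1.1 km
LCL altitude = 500 m + 1100 m = 1600 m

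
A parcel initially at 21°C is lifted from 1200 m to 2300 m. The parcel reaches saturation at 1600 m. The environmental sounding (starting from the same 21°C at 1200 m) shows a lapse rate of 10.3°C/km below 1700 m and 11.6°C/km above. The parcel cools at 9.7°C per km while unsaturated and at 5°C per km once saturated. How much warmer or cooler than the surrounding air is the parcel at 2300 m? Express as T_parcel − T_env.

Parcel:
  From 1200 m to 1600 m (dry): cools by 9.7 × 0.4 = 3.88°C, giving 17.12°C.
  From 1600 m to 2300 m (saturated): cools by 5 × 0.7 = 3.5°C, giving 13.62°C.
Environment:
  From 1200 m to 1700 m (environment, lower layer): cools by 10.3 × 0.5 = 5.15°C, giving 15.85°C.
  From 1700 m to 2300 m (environment, upper layer): cools by 11.6 × 0.6 = 6.96°C, giving 8.89°C.
T_parcel − T_env = 13.62 − 8.89 = +4.73°C

+4.73°C (parcel warmer than environment)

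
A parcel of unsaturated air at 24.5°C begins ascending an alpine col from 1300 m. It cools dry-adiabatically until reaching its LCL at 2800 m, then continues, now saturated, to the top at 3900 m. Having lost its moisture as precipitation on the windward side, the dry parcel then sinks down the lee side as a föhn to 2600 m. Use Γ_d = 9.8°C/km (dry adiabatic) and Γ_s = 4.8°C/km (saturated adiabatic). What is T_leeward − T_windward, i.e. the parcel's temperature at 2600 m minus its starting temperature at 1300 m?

-7.24°C

Dry to 2800 m: -9.8 × 1.5 km = -14.7°C, so T = 9.8°C.
Saturated to 3900 m: -4.8 × 1.1 km = -5.28°C, so T = 4.52°C.
Dry descent to 2600 m: +9.8 × 1.3 km = +12.74°C, so T = 17.26°C.
Net change vs windward start: 17.26 − 24.5 = -7.24°C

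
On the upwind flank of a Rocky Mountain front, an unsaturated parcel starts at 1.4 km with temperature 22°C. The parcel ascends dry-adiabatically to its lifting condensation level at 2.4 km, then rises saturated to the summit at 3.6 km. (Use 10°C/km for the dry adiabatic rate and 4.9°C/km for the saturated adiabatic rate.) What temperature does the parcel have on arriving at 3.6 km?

1400–2400 m, dry: Δz = 1 km ⇒ ΔT = -10°C; T = 12°C
2400–3600 m, saturated: Δz = 1.2 km ⇒ ΔT = -5.88°C; T = 6.12°C

6.12°C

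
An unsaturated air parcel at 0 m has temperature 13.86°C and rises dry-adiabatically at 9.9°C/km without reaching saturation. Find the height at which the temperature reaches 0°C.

Height above start = (13.86 − 0) / 9.9 = 1.4 km
Altitude = 0 m + 1400 m = 1400 m

1400 m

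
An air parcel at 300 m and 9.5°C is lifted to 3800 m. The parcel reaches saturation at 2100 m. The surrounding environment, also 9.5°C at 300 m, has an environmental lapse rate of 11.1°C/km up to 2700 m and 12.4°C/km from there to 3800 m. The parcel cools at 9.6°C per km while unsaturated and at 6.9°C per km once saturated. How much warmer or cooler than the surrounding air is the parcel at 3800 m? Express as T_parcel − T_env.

+11.27°C (parcel warmer than environment)

Parcel:
  300–2100 m, dry: Δz = 1.8 km ⇒ ΔT = -17.28°C; T = -7.78°C
  2100–3800 m, saturated: Δz = 1.7 km ⇒ ΔT = -11.73°C; T = -19.51°C
Environment:
  300–2700 m, environment, lower layer: Δz = 2.4 km ⇒ ΔT = -26.64°C; T = -17.14°C
  2700–3800 m, environment, upper layer: Δz = 1.1 km ⇒ ΔT = -13.64°C; T = -30.78°C
T_parcel − T_env = -19.51 − (-30.78) = +11.27°C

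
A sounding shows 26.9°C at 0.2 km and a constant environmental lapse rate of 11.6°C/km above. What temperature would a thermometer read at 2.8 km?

-3.26°C

200 → 2800 m (environmental, 11.6°C/km): ΔT = -11.6 × 2.6 = -30.16°C → T = -3.26°C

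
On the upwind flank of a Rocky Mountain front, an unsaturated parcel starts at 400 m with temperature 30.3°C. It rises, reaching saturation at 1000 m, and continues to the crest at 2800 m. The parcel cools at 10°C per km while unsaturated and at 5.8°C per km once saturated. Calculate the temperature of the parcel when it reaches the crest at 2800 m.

13.86°C

Dry to 1000 m: -10 × 0.6 km = -6°C, so T = 24.3°C.
Saturated to 2800 m: -5.8 × 1.8 km = -10.44°C, so T = 13.86°C.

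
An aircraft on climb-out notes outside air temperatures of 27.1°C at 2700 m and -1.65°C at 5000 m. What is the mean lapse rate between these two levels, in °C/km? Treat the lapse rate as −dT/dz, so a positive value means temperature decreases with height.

Γ = −ΔT/Δz = (27.1 − (-1.65)) / (5000 − 2700) m
  = 28.75°C / 2.3 km = 12.5°C/km

12.5°C/km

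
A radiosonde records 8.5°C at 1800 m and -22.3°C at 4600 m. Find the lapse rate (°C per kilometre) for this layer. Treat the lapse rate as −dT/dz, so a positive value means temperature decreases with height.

Γ = −ΔT/Δz = (8.5 − (-22.3)) / (4600 − 1800) m
  = 30.8°C / 2.8 km = 11°C/km

11°C/km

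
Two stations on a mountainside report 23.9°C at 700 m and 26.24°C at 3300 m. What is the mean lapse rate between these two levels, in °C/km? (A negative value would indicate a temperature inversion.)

Γ = −ΔT/Δz = (23.9 − 26.24) / (3300 − 700) m
  = -2.34°C / 2.6 km = -0.9°C/km

-0.9°C/km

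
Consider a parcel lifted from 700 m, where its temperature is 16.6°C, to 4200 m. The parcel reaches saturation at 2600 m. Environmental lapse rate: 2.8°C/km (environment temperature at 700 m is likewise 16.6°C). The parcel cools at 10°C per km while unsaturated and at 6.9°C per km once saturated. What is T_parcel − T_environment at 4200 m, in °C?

-20.24°C (parcel cooler than environment)

Parcel:
  Dry to 2600 m: -10 × 1.9 km = -19°C, so T = -2.4°C.
  Saturated to 4200 m: -6.9 × 1.6 km = -11.04°C, so T = -13.44°C.
Environment:
  Environment to 4200 m: -2.8 × 3.5 km = -9.8°C, so T = 6.8°C.
T_parcel − T_env = -13.44 − 6.8 = -20.24°C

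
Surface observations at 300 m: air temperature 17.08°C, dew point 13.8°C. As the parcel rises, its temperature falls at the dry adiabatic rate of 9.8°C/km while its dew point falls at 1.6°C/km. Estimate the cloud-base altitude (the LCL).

T and T_d converge at 9.8 − 1.6 = 8.2°C per km
Height above start = (17.08 − 13.8) / 8.2 = 0.4 km
LCL altitude = 300 m + 400 m = 700 m

700 m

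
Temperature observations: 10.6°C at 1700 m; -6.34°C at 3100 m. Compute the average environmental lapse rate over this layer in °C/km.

Γ = −ΔT/Δz = (10.6 − (-6.34)) / (3100 − 1700) m
  = 16.94°C / 1.4 km = 12.1°C/km

12.1°C/km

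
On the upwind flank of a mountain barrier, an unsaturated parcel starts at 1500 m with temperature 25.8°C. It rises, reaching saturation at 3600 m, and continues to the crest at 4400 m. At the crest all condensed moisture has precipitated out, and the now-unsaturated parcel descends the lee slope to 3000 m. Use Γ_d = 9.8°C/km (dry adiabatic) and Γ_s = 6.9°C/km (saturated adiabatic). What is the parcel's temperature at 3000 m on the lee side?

From 1500 m to 3600 m (dry): cools by 9.8 × 2.1 = 20.58°C, giving 5.22°C.
From 3600 m to 4400 m (saturated): cools by 6.9 × 0.8 = 5.52°C, giving -0.3°C.
From 4400 m to 3000 m (dry descent): warms by 9.8 × 1.4 = 13.72°C, giving 13.42°C.

13.42°C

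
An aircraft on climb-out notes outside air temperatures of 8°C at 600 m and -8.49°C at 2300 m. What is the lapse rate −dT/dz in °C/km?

Γ = −ΔT/Δz = (8 − (-8.49)) / (2300 − 600) m
  = 16.49°C / 1.7 km = 9.7°C/km

9.7°C/km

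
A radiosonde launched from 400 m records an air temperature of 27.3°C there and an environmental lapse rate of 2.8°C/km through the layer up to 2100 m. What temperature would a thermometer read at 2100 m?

400–2100 m, environmental: Δz = 1.7 km ⇒ ΔT = -4.76°C; T = 22.54°C

22.54°C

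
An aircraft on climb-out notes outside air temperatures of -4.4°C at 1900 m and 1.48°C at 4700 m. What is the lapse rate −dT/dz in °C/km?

Γ = −ΔT/Δz = (-4.4 − 1.48) / (4700 − 1900) m
  = -5.88°C / 2.8 km = -2.1°C/km

-2.1°C/km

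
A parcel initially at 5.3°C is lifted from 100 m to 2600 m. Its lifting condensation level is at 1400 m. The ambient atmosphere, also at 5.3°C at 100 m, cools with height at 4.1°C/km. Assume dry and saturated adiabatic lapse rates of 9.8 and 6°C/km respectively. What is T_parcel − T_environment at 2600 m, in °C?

-9.69°C (parcel cooler than environment)

Parcel:
  100–1400 m, dry: Δz = 1.3 km ⇒ ΔT = -12.74°C; T = -7.44°C
  1400–2600 m, saturated: Δz = 1.2 km ⇒ ΔT = -7.2°C; T = -14.64°C
Environment:
  100–2600 m, environment: Δz = 2.5 km ⇒ ΔT = -10.25°C; T = -4.95°C
T_parcel − T_env = -14.64 − (-4.95) = -9.69°C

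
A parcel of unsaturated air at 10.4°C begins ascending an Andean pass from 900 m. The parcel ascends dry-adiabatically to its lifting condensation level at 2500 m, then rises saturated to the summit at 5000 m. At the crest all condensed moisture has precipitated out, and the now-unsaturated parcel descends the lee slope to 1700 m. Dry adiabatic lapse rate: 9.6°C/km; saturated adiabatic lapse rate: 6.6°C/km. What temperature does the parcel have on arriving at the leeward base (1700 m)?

10.22°C

Dry to 2500 m: -9.6 × 1.6 km = -15.36°C, so T = -4.96°C.
Saturated to 5000 m: -6.6 × 2.5 km = -16.5°C, so T = -21.46°C.
Dry descent to 1700 m: +9.6 × 3.3 km = +31.68°C, so T = 10.22°C.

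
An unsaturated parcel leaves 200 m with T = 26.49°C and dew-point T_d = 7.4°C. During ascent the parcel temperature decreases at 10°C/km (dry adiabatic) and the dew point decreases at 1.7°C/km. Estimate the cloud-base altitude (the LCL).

2500 m

T and T_d converge at 10 − 1.7 = 8.3°C per km
Height above start = (26.49 − 7.4) / 8.3 = 2.3 km
LCL altitude = 200 m + 2300 m = 2500 m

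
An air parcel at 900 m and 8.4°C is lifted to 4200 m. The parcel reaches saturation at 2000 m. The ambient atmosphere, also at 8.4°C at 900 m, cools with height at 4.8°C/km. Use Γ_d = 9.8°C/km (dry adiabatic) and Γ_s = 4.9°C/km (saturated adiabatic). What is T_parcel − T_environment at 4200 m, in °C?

-5.72°C (parcel cooler than environment)

Parcel:
  From 900 m to 2000 m (dry): cools by 9.8 × 1.1 = 10.78°C, giving -2.38°C.
  From 2000 m to 4200 m (saturated): cools by 4.9 × 2.2 = 10.78°C, giving -13.16°C.
Environment:
  From 900 m to 4200 m (environment): cools by 4.8 × 3.3 = 15.84°C, giving -7.44°C.
T_parcel − T_env = -13.16 − (-7.44) = -5.72°C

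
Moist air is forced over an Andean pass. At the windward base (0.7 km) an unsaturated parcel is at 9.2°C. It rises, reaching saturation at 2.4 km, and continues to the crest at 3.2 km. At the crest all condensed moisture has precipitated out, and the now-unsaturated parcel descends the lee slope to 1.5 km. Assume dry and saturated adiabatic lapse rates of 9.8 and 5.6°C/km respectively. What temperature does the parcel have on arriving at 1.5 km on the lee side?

700–2400 m, dry: Δz = 1.7 km ⇒ ΔT = -16.66°C; T = -7.46°C
2400–3200 m, saturated: Δz = 0.8 km ⇒ ΔT = -4.48°C; T = -11.94°C
3200–1500 m, dry descent: Δz = 1.7 km ⇒ ΔT = +16.66°C; T = 4.72°C

4.72°C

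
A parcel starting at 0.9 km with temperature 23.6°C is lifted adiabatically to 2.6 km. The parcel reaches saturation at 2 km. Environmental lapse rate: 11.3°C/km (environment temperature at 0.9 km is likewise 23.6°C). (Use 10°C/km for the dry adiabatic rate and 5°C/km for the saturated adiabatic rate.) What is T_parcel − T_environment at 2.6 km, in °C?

+5.21°C (parcel warmer than environment)

Parcel:
  900–2000 m, dry: Δz = 1.1 km ⇒ ΔT = -11°C; T = 12.6°C
  2000–2600 m, saturated: Δz = 0.6 km ⇒ ΔT = -3°C; T = 9.6°C
Environment:
  900–2600 m, environment: Δz = 1.7 km ⇒ ΔT = -19.21°C; T = 4.39°C
T_parcel − T_env = 9.6 − 4.39 = +5.21°C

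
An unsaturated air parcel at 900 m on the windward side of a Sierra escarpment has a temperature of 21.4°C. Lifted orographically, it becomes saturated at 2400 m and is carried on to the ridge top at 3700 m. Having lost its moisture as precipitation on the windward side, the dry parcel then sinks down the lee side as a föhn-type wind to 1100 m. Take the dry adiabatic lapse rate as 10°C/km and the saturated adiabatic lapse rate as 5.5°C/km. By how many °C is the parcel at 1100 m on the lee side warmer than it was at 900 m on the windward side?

900–2400 m, dry: Δz = 1.5 km ⇒ ΔT = -15°C; T = 6.4°C
2400–3700 m, saturated: Δz = 1.3 km ⇒ ΔT = -7.15°C; T = -0.75°C
3700–1100 m, dry descent: Δz = 2.6 km ⇒ ΔT = +26°C; T = 25.25°C
Net change vs windward start: 25.25 − 21.4 = +3.85°C

+3.85°C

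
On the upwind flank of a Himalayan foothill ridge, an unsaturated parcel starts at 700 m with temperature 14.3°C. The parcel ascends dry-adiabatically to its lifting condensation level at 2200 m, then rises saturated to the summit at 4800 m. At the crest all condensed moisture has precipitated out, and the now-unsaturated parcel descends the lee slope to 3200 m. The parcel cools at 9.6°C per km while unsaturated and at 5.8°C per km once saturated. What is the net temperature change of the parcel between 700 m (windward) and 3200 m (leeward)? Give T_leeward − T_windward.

Dry to 2200 m: -9.6 × 1.5 km = -14.4°C, so T = -0.1°C.
Saturated to 4800 m: -5.8 × 2.6 km = -15.08°C, so T = -15.18°C.
Dry descent to 3200 m: +9.6 × 1.6 km = +15.36°C, so T = 0.18°C.
Net change vs windward start: 0.18 − 14.3 = -14.12°C

-14.12°C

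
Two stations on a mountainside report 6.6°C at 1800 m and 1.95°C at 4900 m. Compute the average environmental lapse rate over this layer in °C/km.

1.5°C/km

Γ = −ΔT/Δz = (6.6 − 1.95) / (4900 − 1800) m
  = 4.65°C / 3.1 km = 1.5°C/km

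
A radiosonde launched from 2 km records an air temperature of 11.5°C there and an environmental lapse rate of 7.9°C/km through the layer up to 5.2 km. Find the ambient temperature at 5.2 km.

2000–5200 m, environmental: Δz = 3.2 km ⇒ ΔT = -25.28°C; T = -13.78°C

-13.78°C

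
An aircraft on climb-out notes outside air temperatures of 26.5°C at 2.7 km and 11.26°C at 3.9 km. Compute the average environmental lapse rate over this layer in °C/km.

12.7°C/km

Γ = −ΔT/Δz = (26.5 − 11.26) / (3900 − 2700) m
  = 15.24°C / 1.2 km = 12.7°C/km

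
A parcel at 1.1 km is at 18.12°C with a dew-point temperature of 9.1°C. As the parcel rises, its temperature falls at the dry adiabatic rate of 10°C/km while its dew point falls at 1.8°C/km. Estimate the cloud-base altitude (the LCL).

2.2 km

T and T_d converge at 10 − 1.8 = 8.2°C per km
Height above start = (18.12 − 9.1) / 8.2 = 1.1 km
LCL altitude = 1100 m + 1100 m = 2200 m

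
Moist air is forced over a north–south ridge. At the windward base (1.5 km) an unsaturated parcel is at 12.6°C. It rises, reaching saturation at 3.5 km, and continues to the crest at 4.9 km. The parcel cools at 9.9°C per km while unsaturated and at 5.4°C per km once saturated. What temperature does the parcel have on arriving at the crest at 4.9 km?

-14.76°C

1500 → 3500 m (dry, 9.9°C/km): ΔT = -9.9 × 2 = -19.8°C → T = -7.2°C
3500 → 4900 m (saturated, 5.4°C/km): ΔT = -5.4 × 1.4 = -7.56°C → T = -14.76°C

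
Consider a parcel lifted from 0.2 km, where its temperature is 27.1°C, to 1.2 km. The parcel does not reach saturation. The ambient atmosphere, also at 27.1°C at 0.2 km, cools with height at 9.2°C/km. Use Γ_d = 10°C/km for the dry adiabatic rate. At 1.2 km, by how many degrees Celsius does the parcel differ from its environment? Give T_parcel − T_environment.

Parcel:
  200 → 1200 m (dry, 10°C/km): ΔT = -10 × 1 = -10°C → T = 17.1°C
Environment:
  200 → 1200 m (environment, 9.2°C/km): ΔT = -9.2 × 1 = -9.2°C → T = 17.9°C
T_parcel − T_env = 17.1 − 17.9 = -0.8°C

-0.8°C (parcel cooler than environment)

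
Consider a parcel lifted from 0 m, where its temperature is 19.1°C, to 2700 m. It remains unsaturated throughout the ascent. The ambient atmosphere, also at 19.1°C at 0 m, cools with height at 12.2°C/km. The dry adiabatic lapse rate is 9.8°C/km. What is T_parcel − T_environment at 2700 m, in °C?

Parcel:
  From 0 m to 2700 m (dry): cools by 9.8 × 2.7 = 26.46°C, giving -7.36°C.
Environment:
  From 0 m to 2700 m (environment): cools by 12.2 × 2.7 = 32.94°C, giving -13.84°C.
T_parcel − T_env = -7.36 − (-13.84) = +6.48°C

+6.48°C (parcel warmer than environment)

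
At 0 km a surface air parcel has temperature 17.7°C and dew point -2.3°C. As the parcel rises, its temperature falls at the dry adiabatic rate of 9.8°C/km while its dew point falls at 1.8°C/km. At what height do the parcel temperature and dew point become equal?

T and T_d converge at 9.8 − 1.8 = 8°C per km
Height above start = (17.7 − (-2.3)) / 8 = 2.5 km
LCL altitude = 0 m + 2500 m = 2500 m

2.5 km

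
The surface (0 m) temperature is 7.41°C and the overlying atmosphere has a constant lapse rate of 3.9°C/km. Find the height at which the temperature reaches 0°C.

1900 m

Height above start = (7.41 − 0) / 3.9 = 1.9 km
Altitude = 0 m + 1900 m = 1900 m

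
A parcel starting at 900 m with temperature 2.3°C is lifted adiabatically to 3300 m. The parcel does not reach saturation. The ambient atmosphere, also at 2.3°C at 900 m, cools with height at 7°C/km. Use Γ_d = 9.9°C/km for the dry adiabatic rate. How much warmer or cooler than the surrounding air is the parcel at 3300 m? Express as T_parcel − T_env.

-6.96°C (parcel cooler than environment)

Parcel:
  900 → 3300 m (dry, 9.9°C/km): ΔT = -9.9 × 2.4 = -23.76°C → T = -21.46°C
Environment:
  900 → 3300 m (environment, 7°C/km): ΔT = -7 × 2.4 = -16.8°C → T = -14.5°C
T_parcel − T_env = -21.46 − (-14.5) = -6.96°C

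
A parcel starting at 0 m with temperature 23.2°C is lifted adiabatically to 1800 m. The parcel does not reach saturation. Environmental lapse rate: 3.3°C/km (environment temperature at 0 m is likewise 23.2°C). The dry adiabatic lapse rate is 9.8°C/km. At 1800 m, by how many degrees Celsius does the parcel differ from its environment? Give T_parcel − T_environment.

Parcel:
  0 → 1800 m (dry, 9.8°C/km): ΔT = -9.8 × 1.8 = -17.64°C → T = 5.56°C
Environment:
  0 → 1800 m (environment, 3.3°C/km): ΔT = -3.3 × 1.8 = -5.94°C → T = 17.26°C
T_parcel − T_env = 5.56 − 17.26 = -11.7°C

-11.7°C (parcel cooler than environment)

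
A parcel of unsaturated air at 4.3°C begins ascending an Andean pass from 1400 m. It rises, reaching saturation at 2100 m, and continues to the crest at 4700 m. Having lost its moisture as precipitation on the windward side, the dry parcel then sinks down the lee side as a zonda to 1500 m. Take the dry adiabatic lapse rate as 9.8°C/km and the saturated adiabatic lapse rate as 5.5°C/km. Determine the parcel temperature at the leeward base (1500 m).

Dry to 2100 m: -9.8 × 0.7 km = -6.86°C, so T = -2.56°C.
Saturated to 4700 m: -5.5 × 2.6 km = -14.3°C, so T = -16.86°C.
Dry descent to 1500 m: +9.8 × 3.2 km = +31.36°C, so T = 14.5°C.

14.5°C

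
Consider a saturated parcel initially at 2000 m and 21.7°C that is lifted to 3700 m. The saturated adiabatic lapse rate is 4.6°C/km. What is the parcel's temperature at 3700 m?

2000 → 3700 m (saturated adiabatic, 4.6°C/km): ΔT = -4.6 × 1.7 = -7.82°C → T = 13.88°C

13.88°C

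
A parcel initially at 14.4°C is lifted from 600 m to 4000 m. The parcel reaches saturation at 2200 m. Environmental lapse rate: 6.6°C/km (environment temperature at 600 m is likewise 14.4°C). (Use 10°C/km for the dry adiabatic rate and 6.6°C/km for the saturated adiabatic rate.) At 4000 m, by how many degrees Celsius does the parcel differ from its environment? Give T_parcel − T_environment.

-5.44°C (parcel cooler than environment)

Parcel:
  From 600 m to 2200 m (dry): cools by 10 × 1.6 = 16°C, giving -1.6°C.
  From 2200 m to 4000 m (saturated): cools by 6.6 × 1.8 = 11.88°C, giving -13.48°C.
Environment:
  From 600 m to 4000 m (environment): cools by 6.6 × 3.4 = 22.44°C, giving -8.04°C.
T_parcel − T_env = -13.48 − (-8.04) = -5.44°C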